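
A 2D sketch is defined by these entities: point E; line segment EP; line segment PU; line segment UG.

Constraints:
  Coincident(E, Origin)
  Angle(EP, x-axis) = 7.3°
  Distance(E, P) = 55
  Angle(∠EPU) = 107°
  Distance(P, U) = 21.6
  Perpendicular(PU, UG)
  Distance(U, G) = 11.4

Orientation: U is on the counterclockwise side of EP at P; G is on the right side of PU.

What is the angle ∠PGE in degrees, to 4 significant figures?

31.69°

E is at the origin; EP runs at 7.3° with length 55.0, so P = 55.0·(cos 7.3°, sin 7.3°) = (54.55, 6.989). ∠EPU = 107.0°, so PU runs at 7.3° + (180° − 107.0°) = 80.30° from the x-axis; with |PU| = 21.6, U = P + 21.6·(cos 80.30°, sin 80.30°) = (58.19, 28.28). PU ⟂ UG; with |UG| = 11.4 on the right of PU, G = U + 11.4·(0.9857, -0.1685) = (69.43, 26.36). Then cos ∠PGE = GP·GE / (|GP||GE|), giving 31.69°.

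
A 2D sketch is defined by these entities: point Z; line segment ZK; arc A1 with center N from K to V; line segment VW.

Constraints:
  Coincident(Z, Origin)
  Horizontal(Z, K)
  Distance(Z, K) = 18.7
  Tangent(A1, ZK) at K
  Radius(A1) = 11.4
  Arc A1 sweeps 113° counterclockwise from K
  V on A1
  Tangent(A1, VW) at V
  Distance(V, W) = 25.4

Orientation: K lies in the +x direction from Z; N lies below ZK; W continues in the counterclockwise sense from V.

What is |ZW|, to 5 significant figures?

43.222

Z is at the origin; Z and K share the same y with |ZK| = 18.7 and K on the +x side, so K = (18.700, 0.0000). Since A1 is tangent to ZK there, NK ⟂ ZK, so N = K + (0, -11.4) = (18.700, -11.400). On A1, K sits at bearing 90° from N; a 113° counterclockwise sweep puts V at bearing 203°, so V = N + 11.4·(cos 203°, sin 203°) = (8.2062, -15.854). Tangency of A1 to VW means the radius NV is perpendicular to VW, so VW runs along (−sin 203°, cos 203°); with |VW| = 25.4, W = (18.131, -39.235). Then |ZW| = |W − Z| = 43.222.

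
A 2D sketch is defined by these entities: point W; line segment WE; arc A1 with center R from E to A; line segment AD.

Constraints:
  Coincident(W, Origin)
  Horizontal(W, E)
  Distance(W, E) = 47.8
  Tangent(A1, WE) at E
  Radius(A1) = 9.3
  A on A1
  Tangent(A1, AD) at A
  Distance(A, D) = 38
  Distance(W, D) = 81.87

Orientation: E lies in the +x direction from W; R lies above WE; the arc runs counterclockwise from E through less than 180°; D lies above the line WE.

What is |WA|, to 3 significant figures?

56.7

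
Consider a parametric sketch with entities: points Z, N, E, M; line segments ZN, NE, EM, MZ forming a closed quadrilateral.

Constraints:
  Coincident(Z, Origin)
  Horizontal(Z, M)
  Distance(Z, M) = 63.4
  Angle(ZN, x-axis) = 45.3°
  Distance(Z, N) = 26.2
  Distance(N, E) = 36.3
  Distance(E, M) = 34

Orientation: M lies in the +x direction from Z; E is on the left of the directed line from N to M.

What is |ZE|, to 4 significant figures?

61.22

Checks: |NE| = 36.30 ✓; |EM| = 34.00 ✓.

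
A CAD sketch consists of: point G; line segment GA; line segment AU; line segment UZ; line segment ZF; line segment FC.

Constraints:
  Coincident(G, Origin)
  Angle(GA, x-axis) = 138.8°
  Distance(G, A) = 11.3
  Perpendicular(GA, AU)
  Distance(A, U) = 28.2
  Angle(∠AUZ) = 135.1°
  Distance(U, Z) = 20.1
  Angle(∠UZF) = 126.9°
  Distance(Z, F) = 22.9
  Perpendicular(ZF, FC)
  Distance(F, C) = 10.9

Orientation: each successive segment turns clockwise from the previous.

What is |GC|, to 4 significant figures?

37.26

G is at the origin; GA runs at 138.8° with length 11.3, so A = (-8.502, 7.443). The perpendicularity gives AU at right angles to GA, so AU runs at 48.80°; with |AU| = 28.2, U = (10.07, 28.66). ∠AUZ = 135.1° gives UZ at 3.900° from the x-axis; with |UZ| = 20.1, Z = (30.13, 30.03). ∠UZF = 126.9° gives ZF at -49.20° from the x-axis; with |ZF| = 22.9, F = (45.09, 12.69). ZF ⟂ FC, so FC runs at -139.2°; with |FC| = 10.9, C = (36.84, 5.571). Then |GC| = |C − G| = 37.26.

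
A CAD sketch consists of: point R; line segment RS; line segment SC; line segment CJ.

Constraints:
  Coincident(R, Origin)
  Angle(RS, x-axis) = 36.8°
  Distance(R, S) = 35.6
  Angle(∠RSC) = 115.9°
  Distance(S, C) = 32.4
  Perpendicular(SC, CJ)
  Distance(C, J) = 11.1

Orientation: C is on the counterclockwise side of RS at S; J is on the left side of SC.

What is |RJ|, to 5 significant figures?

52.317

R is at the origin; RS runs at 36.8° with length 35.6, so S = 35.6·(cos 36.8°, sin 36.8°) = (28.506, 21.325). ∠RSC = 115.9°, so SC runs at 36.8° + (180° − 115.9°) = 100.90° from the x-axis; with |SC| = 32.4, C = S + 32.4·(cos 100.90°, sin 100.90°) = (22.379, 53.141). The perpendicularity gives CJ at right angles to SC; with |CJ| = 11.1 on the left of SC, J = C + 11.1·(-0.98196, -0.18910) = (11.480, 51.042). Then |RJ| = |J − R| = 52.317.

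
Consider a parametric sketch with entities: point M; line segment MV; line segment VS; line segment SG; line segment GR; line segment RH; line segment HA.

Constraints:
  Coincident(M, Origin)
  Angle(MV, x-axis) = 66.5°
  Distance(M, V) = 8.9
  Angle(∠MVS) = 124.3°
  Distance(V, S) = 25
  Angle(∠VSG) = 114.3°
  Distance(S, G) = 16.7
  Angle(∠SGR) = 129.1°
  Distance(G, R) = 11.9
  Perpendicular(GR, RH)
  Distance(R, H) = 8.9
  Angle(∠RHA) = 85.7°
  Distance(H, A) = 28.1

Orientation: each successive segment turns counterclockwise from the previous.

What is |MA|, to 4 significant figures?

39.22

M is at the origin; MV runs at 66.5° with length 8.9, so V = (3.549, 8.162). ∠MVS = 124.3° gives VS at 122.2° from the x-axis; with |VS| = 25.0, S = (-9.773, 29.32). ∠VSG = 114.3° gives SG at -172.1° from the x-axis; with |SG| = 16.7, G = (-26.31, 27.02). ∠SGR = 129.1° gives GR at -121.2° from the x-axis; with |GR| = 11.9, R = (-32.48, 16.84). GR is perpendicular to RH, so RH runs at -31.20°; with |RH| = 8.9, H = (-24.87, 12.23). ∠RHA = 85.7° gives HA at 63.10° from the x-axis; with |HA| = 28.1, A = (-12.15, 37.29). Then |MA| = |A − M| = 39.22.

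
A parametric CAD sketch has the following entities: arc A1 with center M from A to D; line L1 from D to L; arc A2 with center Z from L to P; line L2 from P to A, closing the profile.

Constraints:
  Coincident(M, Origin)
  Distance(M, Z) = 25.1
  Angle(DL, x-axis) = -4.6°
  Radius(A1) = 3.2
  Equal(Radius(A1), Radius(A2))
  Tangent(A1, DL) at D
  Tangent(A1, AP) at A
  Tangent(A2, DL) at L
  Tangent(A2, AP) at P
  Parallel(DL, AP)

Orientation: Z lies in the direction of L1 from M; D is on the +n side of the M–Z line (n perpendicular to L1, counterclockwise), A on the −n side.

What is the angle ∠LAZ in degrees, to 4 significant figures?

7.039°

The slot axis is L1's direction at -4.6°, so u = (cos -4.6°, sin -4.6°) = (0.9968, -0.08020) and n = (−sin -4.6°, cos -4.6°) = (0.08020, 0.9968). M is at the origin and Z lies 25.1 along u from M, so Z = 25.1·u = (25.02, -2.013). Tangency of A1 to both parallel lines with radius 3.2 puts D and A at M ± 3.2·n: D = (0.2566, 3.190), A = (-0.2566, -3.190). Equal radii place L and P the same way about Z: L = Z + 3.2·n = (25.28, 1.177), P = Z − 3.2·n = (24.76, -5.203). Then cos ∠LAZ = AL·AZ / (|AL||AZ|), giving 7.039°.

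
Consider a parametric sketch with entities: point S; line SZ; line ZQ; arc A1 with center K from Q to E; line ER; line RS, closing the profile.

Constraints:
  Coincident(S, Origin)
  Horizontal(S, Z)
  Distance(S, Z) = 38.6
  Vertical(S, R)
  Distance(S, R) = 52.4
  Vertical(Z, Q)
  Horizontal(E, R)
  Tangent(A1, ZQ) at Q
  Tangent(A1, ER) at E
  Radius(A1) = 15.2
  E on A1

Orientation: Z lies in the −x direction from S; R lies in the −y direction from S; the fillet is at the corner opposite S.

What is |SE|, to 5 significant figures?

57.387

The virtual corner opposite S is at (-38.600, -52.400). Tangency of A1 to ZQ means the radius KQ is perpendicular to ZQ and A1 meets ER tangentially, so KE is at right angles to ER, with radius 15.2, so the center K sits 15.2 in from both sides at K = (-23.400, -37.200). That places the tangent points at Q = (-38.600, -37.200) on ZQ and E = (-23.400, -52.400) on ER. Then |SE| = |E − S| = 57.387.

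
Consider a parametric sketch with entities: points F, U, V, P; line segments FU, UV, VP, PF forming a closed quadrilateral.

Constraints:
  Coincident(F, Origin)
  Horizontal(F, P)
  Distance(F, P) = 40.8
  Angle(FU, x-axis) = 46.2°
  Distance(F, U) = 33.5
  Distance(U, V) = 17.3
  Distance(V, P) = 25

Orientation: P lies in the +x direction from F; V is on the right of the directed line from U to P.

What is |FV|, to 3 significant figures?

18.9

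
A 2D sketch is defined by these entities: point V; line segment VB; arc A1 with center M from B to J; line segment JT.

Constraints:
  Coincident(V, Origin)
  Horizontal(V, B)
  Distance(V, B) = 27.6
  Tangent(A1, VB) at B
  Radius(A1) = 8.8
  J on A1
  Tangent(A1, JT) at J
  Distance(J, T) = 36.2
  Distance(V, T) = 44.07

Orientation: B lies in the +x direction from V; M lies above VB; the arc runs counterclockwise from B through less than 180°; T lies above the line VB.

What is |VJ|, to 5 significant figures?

37.307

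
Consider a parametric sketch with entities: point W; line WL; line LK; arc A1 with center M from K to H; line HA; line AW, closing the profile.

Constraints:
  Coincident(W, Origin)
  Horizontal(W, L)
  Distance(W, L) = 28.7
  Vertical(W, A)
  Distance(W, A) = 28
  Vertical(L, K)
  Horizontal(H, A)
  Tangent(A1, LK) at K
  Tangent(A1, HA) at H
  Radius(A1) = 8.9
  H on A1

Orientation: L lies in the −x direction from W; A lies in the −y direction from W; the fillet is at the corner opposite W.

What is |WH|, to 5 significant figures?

34.293

W is at the origin; W and L share the same y with |WL| = 28.7 and L on the −x side, so L = (-28.700, 0.0000). WA is vertical with |WA| = 28.0 and A on the −y side, so A = (0.0000, -28.000). The virtual corner opposite W is at (-28.700, -28.000). The tangent condition forces MK to be normal to LK and tangency of A1 to HA means the radius MH is perpendicular to HA, with radius 8.9, so the center M sits 8.9 in from both sides at M = (-19.800, -19.100). That places the tangent points at K = (-28.700, -19.100) on LK and H = (-19.800, -28.000) on HA. Then |WH| = |H − W| = 34.293.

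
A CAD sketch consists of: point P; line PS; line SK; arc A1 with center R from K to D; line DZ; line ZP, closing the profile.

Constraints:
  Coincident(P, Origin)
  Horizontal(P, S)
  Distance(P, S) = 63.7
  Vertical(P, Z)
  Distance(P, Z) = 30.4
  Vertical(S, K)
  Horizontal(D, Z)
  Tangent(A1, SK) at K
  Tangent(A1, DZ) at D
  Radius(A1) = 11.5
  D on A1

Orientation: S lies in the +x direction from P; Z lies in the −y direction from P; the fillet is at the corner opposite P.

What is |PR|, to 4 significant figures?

55.52

P is at the origin; PS is horizontal with |PS| = 63.7 and S on the +x side, so S = (63.70, 0.000). P and Z share the same x with |PZ| = 30.4 and Z on the −y side, so Z = (0.000, -30.40). The virtual corner opposite P is at (63.70, -30.40). Tangency of A1 to SK means the radius RK is perpendicular to SK and since A1 is tangent to DZ there, RD ⟂ DZ, with radius 11.5, so the center R sits 11.5 in from both sides at R = (52.20, -18.90). Then |PR| = |R − P| = 55.52.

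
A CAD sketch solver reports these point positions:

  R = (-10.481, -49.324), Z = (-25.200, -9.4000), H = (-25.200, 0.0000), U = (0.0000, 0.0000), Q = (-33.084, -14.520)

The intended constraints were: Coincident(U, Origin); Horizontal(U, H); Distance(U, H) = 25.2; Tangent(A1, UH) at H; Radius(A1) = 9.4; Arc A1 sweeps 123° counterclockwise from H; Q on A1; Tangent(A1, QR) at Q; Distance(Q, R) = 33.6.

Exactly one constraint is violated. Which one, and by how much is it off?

Distance(Q, R) = 33.6 — off by 7.90.

U = (0.00, 0.00) ✓; U.y = 0.00, H.y = 0.00 ✓; |UH| = 25.20 ✓; ∠(ZH, HU) = 90.00° ✓; |ZH| = 9.400 ✓; bearing(Z→Q) − bearing(Z→H) = 123.0° ✓; |ZQ| = 9.401 ✓; ∠(ZQ, QR) = 90.00° ✓; |QR| = 41.50 ✗.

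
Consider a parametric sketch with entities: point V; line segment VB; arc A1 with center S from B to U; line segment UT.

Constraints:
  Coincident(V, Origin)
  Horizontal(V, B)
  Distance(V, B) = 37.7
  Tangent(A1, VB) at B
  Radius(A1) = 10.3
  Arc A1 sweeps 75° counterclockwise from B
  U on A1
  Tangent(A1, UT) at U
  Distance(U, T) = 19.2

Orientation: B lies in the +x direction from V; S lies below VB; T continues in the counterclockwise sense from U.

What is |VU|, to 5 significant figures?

28.782

Tangency of A1 to VB means the radius SB is perpendicular to VB, so S = B + (0, -10.3) = (37.700, -10.300). On A1, B sits at bearing 90° from S; a 75° counterclockwise sweep puts U at bearing 165°, so U = S + 10.3·(cos 165°, sin 165°) = (27.751, -7.6342). Then |VU| = |U − V| = 28.782.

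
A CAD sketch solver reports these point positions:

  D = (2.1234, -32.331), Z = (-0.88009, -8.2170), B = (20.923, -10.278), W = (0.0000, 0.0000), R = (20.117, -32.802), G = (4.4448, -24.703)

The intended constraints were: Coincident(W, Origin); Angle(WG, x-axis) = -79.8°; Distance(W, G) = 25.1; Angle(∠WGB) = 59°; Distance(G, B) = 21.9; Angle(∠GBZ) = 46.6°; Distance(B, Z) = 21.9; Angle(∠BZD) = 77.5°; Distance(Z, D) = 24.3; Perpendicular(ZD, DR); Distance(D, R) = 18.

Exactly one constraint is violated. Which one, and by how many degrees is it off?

Perpendicular(ZD, DR) — off by 8.60°.

W = (0.00, 0.00) ✓; WG at -79.80° ✓; |WG| = 25.10 ✓; ∠WGB = 59.00° ✓; |GB| = 21.90 ✓; ∠GBZ = 46.60° ✓; |BZ| = 21.90 ✓; ∠BZD = 77.50° ✓; |ZD| = 24.30 ✓; ∠(ZD, DR) = 81.40° ✗; |DR| = 18.00 ✓.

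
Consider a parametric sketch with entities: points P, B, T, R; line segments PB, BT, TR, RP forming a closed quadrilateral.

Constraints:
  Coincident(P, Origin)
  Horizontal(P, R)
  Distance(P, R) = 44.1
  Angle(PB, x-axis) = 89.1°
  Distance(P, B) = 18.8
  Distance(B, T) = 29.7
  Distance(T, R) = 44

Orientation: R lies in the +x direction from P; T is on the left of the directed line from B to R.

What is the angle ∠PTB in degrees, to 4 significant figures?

18.22°

P is at the origin; P and R share the same y with |PR| = 44.1 and R in +x, so R = (44.1, 0). PB runs at 89.1° with |PB| = 18.8, so B = (0.2953, 18.80). T is determined by |BT| = 29.7 and |TR| = 44.0 together: it lies at the intersection of circle(B, 29.7) and circle(R, 44.0). With |BR| = 47.67, the foot of the radical line on BR is 12.78 from B and the perpendicular offset is √(29.7² − 12.78²) = 26.81. Taking the left-of-BR solution: T = (22.61, 38.40).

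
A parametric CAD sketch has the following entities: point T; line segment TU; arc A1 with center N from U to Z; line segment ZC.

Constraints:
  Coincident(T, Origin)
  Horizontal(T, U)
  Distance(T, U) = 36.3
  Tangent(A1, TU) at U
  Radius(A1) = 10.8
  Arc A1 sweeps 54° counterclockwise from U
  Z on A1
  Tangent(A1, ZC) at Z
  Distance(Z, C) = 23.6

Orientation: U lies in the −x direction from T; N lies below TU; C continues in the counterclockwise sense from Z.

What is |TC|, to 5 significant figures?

63.440

On A1, U sits at bearing 90° from N; a 54° counterclockwise sweep puts Z at bearing 144°, so Z = N + 10.8·(cos 144°, sin 144°) = (-45.037, -4.4519). Since A1 is tangent to ZC there, NZ ⟂ ZC, so ZC runs along (−sin 144°, cos 144°); with |ZC| = 23.6, C = (-58.909, -23.545). Then |TC| = |C − T| = 63.440.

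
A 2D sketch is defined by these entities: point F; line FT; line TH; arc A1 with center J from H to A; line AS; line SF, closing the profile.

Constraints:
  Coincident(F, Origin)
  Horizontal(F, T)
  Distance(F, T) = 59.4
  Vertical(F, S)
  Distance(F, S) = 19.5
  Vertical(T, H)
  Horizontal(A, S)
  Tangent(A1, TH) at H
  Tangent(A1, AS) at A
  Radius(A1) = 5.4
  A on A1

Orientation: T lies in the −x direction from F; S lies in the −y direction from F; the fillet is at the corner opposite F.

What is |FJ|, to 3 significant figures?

55.8

F and S share the same x with |FS| = 19.5 and S on the −y side, so S = (0.00, -19.5). The virtual corner opposite F is at (-59.4, -19.5). A1 meets TH tangentially, so JH is at right angles to TH and tangency of A1 to AS means the radius JA is perpendicular to AS, with radius 5.4, so the center J sits 5.4 in from both sides at J = (-54.0, -14.1). Then |FJ| = |J − F| = 55.8.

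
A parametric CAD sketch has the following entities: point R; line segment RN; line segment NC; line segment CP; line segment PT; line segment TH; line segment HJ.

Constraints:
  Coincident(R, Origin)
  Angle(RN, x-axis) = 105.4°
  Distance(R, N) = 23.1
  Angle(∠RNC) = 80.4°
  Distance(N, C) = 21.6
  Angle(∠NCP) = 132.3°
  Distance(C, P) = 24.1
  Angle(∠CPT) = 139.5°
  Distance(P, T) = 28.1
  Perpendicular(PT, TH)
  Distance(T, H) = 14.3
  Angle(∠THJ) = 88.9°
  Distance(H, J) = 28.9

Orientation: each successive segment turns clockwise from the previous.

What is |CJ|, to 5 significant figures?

17.634

The perpendicularity gives TH at right angles to PT, so TH runs at -172.40°; with |TH| = 14.3, H = (22.835, -21.386). ∠THJ = 88.9° gives HJ at 96.500° from the x-axis; with |HJ| = 28.9, J = (19.563, 7.3285). Then |CJ| = |J − C| = 17.634.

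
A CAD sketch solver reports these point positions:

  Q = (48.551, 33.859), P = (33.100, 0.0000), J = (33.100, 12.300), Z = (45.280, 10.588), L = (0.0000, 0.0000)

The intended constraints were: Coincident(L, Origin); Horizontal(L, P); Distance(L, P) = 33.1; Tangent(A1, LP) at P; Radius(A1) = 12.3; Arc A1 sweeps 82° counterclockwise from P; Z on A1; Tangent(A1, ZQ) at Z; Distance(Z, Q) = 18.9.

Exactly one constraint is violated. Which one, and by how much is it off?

Distance(Z, Q) = 18.9 — off by 4.60.

L = (0.00, 0.00) ✓; L.y = 0.00, P.y = 0.00 ✓; |LP| = 33.10 ✓; ∠(JP, PL) = 90.00° ✓; |JP| = 12.30 ✓; bearing(J→Z) − bearing(J→P) = 82.00° ✓; |JZ| = 12.30 ✓; ∠(JZ, ZQ) = 90.00° ✓; |ZQ| = 23.50 ✗.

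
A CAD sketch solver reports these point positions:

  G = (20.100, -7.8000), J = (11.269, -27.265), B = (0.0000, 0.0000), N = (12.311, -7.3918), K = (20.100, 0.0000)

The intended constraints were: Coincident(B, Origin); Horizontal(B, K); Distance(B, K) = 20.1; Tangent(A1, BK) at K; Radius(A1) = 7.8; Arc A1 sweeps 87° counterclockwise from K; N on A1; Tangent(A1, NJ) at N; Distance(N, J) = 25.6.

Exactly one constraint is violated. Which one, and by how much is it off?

Distance(N, J) = 25.6 — off by 5.70.

B = (0.00, 0.00) ✓; B.y = 0.00, K.y = 0.00 ✓; |BK| = 20.10 ✓; ∠(GK, KB) = 90.00° ✓; |GK| = 7.800 ✓; bearing(G→N) − bearing(G→K) = 87.00° ✓; |GN| = 7.800 ✓; ∠(GN, NJ) = 90.00° ✓; |NJ| = 19.90 ✗.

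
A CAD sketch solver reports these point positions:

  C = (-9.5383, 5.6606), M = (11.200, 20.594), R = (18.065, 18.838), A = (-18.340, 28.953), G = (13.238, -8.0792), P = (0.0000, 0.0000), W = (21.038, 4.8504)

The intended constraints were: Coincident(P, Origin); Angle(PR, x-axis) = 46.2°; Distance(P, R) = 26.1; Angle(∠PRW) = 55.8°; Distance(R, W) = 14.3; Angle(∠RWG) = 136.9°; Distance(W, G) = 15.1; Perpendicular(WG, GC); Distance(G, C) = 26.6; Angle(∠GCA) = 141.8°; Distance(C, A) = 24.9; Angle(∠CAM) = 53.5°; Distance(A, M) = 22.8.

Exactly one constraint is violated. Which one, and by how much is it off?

Distance(A, M) = 22.8 — off by 7.90.

P = (0.00, 0.00) ✓; PR at 46.20° ✓; |PR| = 26.10 ✓; ∠PRW = 55.80° ✓; |RW| = 14.30 ✓; ∠RWG = 136.9° ✓; |WG| = 15.10 ✓; ∠(WG, GC) = 90.00° ✓; |GC| = 26.60 ✓; ∠GCA = 141.8° ✓; |CA| = 24.90 ✓; ∠CAM = 53.50° ✓; |AM| = 30.70 ✗.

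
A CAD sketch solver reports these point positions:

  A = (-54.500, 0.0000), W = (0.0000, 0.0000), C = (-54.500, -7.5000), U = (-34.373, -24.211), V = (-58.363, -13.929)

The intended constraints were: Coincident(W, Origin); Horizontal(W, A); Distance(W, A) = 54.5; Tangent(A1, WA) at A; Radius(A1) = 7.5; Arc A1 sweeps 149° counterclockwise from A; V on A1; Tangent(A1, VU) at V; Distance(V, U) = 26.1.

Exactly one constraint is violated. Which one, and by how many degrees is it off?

Tangent(A1, VU) at V — off by 7.80°.

W = (0.00, 0.00) ✓; W.y = 0.00, A.y = 0.00 ✓; |WA| = 54.50 ✓; ∠(CA, AW) = 90.00° ✓; |CA| = 7.500 ✓; bearing(C→V) − bearing(C→A) = 149.0° ✓; |CV| = 7.500 ✓; ∠(CV, VU) = 82.20° ✗; |VU| = 26.10 ✓.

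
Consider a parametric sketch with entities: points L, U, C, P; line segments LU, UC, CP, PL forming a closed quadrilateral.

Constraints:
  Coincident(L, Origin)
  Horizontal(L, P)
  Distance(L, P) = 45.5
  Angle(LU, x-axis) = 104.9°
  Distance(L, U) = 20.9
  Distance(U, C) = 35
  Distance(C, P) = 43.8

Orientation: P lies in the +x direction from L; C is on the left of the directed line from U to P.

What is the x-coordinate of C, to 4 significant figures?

24.50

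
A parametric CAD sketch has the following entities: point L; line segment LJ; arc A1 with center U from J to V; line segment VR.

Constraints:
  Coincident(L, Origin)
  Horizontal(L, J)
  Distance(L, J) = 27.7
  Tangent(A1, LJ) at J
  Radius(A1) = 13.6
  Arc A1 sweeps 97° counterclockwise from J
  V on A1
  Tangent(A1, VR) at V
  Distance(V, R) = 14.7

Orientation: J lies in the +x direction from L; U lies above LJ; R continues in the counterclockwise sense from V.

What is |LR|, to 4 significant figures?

49.43

L is at the origin; L and J share the same y with |LJ| = 27.7 and J on the +x side, so J = (27.70, 0.000). Since A1 is tangent to LJ there, UJ ⟂ LJ, so U = J + (0, 13.6) = (27.70, 13.60). On A1, J sits at bearing -90° from U; a 97° counterclockwise sweep puts V at bearing 7°, so V = U + 13.6·(cos 7°, sin 7°) = (41.20, 15.26). A1 meets VR tangentially, so UV is at right angles to VR, so VR runs along (−sin 7°, cos 7°); with |VR| = 14.7, R = (39.41, 29.85). Then |LR| = |R − L| = 49.43.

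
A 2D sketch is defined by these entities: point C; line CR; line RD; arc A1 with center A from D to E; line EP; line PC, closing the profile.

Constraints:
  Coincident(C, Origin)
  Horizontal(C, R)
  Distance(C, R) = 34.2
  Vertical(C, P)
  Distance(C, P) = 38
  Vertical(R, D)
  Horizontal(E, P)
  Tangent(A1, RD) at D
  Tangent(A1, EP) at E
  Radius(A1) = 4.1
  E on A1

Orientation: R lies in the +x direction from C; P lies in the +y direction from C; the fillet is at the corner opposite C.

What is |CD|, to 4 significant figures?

48.15

C is at the origin; CR is horizontal with |CR| = 34.2 and R on the +x side, so R = (34.20, 0.000). CP is vertical with |CP| = 38.0 and P on the +y side, so P = (0.000, 38.00). The virtual corner opposite C is at (34.20, 38.00). Tangency of A1 to RD means the radius AD is perpendicular to RD and tangency of A1 to EP means the radius AE is perpendicular to EP, with radius 4.1, so the center A sits 4.1 in from both sides at A = (30.10, 33.90). That places the tangent points at D = (34.20, 33.90) on RD and E = (30.10, 38.00) on EP. Then |CD| = |D − C| = 48.15.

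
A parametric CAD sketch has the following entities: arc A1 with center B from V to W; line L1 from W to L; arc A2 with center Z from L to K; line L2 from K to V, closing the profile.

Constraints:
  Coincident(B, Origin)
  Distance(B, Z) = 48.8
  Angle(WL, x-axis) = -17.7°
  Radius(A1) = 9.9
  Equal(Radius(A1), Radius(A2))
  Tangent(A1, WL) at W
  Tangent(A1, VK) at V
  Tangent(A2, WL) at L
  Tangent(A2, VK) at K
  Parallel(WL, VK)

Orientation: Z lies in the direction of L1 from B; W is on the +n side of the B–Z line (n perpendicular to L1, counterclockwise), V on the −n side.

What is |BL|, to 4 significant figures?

49.79

The slot axis is L1's direction at -17.7°, so u = (cos -17.7°, sin -17.7°) = (0.9527, -0.3040) and n = (−sin -17.7°, cos -17.7°) = (0.3040, 0.9527). B is at the origin and Z lies 48.8 along u from B, so Z = 48.8·u = (46.49, -14.84). Tangency of A1 to both parallel lines with radius 9.9 puts W and V at B ± 9.9·n: W = (3.010, 9.431), V = (-3.010, -9.431). Equal radii place L and K the same way about Z: L = Z + 9.9·n = (49.50, -5.405), K = Z − 9.9·n = (43.48, -24.27). Then |BL| = |L − B| = 49.79.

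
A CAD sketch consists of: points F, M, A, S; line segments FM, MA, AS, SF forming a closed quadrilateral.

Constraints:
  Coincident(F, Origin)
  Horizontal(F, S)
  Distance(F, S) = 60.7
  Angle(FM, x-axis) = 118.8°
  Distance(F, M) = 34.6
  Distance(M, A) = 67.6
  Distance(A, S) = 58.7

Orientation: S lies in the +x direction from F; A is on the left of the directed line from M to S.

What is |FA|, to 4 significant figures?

72.75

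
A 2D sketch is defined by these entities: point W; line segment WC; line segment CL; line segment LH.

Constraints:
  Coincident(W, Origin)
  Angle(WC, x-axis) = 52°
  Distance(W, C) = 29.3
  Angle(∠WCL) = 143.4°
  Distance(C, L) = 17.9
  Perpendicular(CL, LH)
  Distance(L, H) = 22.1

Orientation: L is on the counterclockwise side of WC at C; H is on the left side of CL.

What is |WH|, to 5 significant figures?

41.681

∠WCL = 143.4°, so CL runs at 52.0° + (180° − 143.4°) = 88.600° from the x-axis; with |CL| = 17.9, L = C + 17.9·(cos 88.600°, sin 88.600°) = (18.476, 40.983). The perpendicularity gives LH at right angles to CL; with |LH| = 22.1 on the left of CL, H = L + 22.1·(-0.99970, 0.024432) = (-3.6172, 41.523). Then |WH| = |H − W| = 41.681.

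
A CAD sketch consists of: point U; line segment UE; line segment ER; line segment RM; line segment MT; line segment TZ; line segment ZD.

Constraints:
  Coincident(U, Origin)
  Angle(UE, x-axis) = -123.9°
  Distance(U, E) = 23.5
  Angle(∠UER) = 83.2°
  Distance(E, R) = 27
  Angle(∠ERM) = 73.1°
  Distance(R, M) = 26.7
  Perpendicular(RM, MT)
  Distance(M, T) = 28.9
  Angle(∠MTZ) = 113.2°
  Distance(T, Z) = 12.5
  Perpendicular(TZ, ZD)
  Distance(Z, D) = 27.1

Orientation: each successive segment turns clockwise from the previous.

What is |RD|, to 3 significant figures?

10.0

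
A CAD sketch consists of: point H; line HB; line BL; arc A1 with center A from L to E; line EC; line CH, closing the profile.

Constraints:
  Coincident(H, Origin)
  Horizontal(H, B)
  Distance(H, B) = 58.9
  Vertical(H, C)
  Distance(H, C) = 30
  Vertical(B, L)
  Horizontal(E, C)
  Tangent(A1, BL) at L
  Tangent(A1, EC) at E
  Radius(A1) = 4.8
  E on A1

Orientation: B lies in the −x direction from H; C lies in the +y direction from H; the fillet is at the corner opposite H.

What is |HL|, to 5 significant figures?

64.064

H is at the origin; H and B share the same y with |HB| = 58.9 and B on the −x side, so B = (-58.900, 0.0000). HC is vertical with |HC| = 30.0 and C on the +y side, so C = (0.0000, 30.000). The virtual corner opposite H is at (-58.900, 30.000). The tangent condition forces AL to be normal to BL and tangency of A1 to EC means the radius AE is perpendicular to EC, with radius 4.8, so the center A sits 4.8 in from both sides at A = (-54.100, 25.200). That places the tangent points at L = (-58.900, 25.200) on BL and E = (-54.100, 30.000) on EC. Then |HL| = |L − H| = 64.064.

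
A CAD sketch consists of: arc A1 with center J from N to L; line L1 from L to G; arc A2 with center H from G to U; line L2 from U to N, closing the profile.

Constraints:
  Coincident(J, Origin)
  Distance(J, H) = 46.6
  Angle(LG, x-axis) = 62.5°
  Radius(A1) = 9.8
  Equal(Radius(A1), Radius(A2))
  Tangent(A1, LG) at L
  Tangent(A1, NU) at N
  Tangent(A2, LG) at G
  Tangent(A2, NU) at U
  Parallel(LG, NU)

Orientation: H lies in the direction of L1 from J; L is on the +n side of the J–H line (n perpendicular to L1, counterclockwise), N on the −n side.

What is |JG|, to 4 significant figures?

47.62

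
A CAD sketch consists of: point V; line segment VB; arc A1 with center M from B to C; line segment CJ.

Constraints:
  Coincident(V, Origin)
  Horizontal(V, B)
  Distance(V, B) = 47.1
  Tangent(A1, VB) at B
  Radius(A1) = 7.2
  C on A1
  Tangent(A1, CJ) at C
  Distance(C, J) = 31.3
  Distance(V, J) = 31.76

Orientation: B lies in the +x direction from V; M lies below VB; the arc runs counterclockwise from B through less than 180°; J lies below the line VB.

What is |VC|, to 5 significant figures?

42.000

V is at the origin; VB is horizontal with |VB| = 47.1 and B on the +x side, so B = (47.100, 0.0000). Tangency of A1 to VB means the radius MB is perpendicular to VB, so M = B + (0, -7.2) = (47.100, -7.2000). Since MC ⟂ CJ (tangency), |MJ| = √(7.2² + 31.3²) = 32.117 regardless of where C sits on A1. So J lies on both circle(V, 31.76) and circle(M, 32.117); the below-VB intersection is J = (20.099, -24.591). C is the foot of the tangent from J: C = (41.944, -2.1750).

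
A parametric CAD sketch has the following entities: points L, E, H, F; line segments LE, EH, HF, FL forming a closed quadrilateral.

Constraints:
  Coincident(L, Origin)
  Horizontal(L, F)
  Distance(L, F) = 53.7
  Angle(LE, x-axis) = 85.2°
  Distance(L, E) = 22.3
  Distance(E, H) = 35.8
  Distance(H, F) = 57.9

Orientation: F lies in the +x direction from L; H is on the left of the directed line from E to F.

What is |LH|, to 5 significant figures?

55.651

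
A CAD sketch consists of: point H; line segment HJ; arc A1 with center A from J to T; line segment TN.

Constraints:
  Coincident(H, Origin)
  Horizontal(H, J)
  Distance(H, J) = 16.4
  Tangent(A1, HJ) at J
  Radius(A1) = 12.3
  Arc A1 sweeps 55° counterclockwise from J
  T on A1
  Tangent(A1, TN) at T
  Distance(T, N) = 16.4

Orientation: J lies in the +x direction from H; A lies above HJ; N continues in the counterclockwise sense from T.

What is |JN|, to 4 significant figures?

26.99

On A1, J sits at bearing -90° from A; a 55° counterclockwise sweep puts T at bearing -35°, so T = A + 12.3·(cos -35°, sin -35°) = (26.48, 5.245). A1 meets TN tangentially, so AT is at right angles to TN, so TN runs along (−sin -35°, cos -35°); with |TN| = 16.4, N = (35.88, 18.68). Then |JN| = |N − J| = 26.99.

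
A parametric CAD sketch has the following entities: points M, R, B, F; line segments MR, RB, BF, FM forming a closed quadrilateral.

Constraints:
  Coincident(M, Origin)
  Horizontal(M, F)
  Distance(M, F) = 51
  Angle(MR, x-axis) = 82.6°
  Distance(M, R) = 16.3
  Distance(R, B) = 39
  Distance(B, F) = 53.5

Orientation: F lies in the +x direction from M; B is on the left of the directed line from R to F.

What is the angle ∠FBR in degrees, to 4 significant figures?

65.50°

M is at the origin; M and F share the same y with |MF| = 51.0 and F in +x, so F = (51.0, 0). MR runs at 82.6° with |MR| = 16.3, so R = (2.099, 16.16). B is determined by |RB| = 39.0 and |BF| = 53.5 together: it lies at the intersection of circle(R, 39.0) and circle(F, 53.5). With |RF| = 51.50, the foot of the radical line on RF is 12.73 from R and the perpendicular offset is √(39.0² − 12.73²) = 36.86. Taking the left-of-RF solution: B = (25.76, 47.17).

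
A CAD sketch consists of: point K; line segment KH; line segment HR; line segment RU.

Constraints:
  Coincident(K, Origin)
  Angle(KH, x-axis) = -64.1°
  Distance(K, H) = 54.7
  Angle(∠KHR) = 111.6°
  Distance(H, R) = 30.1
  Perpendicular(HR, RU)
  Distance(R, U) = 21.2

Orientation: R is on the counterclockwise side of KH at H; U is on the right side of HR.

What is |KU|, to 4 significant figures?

87.84

K is at the origin; KH runs at -64.1° with length 54.7, so H = 54.7·(cos -64.1°, sin -64.1°) = (23.89, -49.21). ∠KHR = 111.6°, so HR runs at -64.1° + (180° − 111.6°) = 4.300° from the x-axis; with |HR| = 30.1, R = H + 30.1·(cos 4.300°, sin 4.300°) = (53.91, -46.95). HR ⟂ RU; with |RU| = 21.2 on the right of HR, U = R + 21.2·(0.07498, -0.9972) = (55.50, -68.09). Then |KU| = |U − K| = 87.84.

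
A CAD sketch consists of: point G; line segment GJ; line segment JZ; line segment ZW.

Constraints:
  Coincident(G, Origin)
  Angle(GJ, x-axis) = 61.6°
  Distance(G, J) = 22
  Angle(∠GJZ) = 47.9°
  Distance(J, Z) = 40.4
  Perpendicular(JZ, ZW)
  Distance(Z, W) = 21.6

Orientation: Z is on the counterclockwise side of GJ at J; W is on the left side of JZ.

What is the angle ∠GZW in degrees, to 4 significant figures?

57.53°

∠GJZ = 47.9°, so JZ runs at 61.6° + (180° − 47.9°) = 193.7° from the x-axis; with |JZ| = 40.4, Z = J + 40.4·(cos 193.7°, sin 193.7°) = (-28.79, 9.784). JZ is perpendicular to ZW; with |ZW| = 21.6 on the left of JZ, W = Z + 21.6·(0.2368, -0.9715) = (-23.67, -11.20). Then cos ∠GZW = ZG·ZW / (|ZG||ZW|), giving 57.53°.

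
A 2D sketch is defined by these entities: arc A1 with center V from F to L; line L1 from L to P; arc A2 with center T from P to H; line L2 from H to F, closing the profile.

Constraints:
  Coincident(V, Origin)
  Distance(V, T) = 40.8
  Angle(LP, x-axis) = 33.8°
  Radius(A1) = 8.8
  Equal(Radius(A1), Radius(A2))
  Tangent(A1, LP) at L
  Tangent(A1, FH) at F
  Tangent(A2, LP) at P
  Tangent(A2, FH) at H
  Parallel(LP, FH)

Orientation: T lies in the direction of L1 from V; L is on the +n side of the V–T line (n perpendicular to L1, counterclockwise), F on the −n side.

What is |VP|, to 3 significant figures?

41.7

The slot axis is L1's direction at 33.8°, so u = (cos 33.8°, sin 33.8°) = (0.831, 0.556) and n = (−sin 33.8°, cos 33.8°) = (-0.556, 0.831). V is at the origin and T lies 40.8 along u from V, so T = 40.8·u = (33.9, 22.7). Tangency of A1 to both parallel lines with radius 8.8 puts L and F at V ± 8.8·n: L = (-4.90, 7.31), F = (4.90, -7.31). Equal radii place P and H the same way about T: P = T + 8.8·n = (29.0, 30.0), H = T − 8.8·n = (38.8, 15.4). Then |VP| = |P − V| = 41.7.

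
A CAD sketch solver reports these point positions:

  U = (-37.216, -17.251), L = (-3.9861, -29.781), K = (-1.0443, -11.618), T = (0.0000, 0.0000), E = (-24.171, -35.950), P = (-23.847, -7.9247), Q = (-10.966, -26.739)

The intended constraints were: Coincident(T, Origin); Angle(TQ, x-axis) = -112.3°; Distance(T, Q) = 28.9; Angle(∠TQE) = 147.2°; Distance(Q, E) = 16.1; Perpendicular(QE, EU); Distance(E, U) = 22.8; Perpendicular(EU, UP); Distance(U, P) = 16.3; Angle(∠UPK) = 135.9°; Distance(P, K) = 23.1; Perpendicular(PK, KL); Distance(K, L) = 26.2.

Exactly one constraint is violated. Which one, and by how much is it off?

Distance(K, L) = 26.2 — off by 7.80.

T = (0.00, 0.00) ✓; TQ at -112.3° ✓; |TQ| = 28.90 ✓; ∠TQE = 147.2° ✓; |QE| = 16.10 ✓; ∠(QE, EU) = 90.00° ✓; |EU| = 22.80 ✓; ∠(EU, UP) = 90.00° ✓; |UP| = 16.30 ✓; ∠UPK = 135.9° ✓; |PK| = 23.10 ✓; ∠(PK, KL) = 90.00° ✓; |KL| = 18.40 ✗.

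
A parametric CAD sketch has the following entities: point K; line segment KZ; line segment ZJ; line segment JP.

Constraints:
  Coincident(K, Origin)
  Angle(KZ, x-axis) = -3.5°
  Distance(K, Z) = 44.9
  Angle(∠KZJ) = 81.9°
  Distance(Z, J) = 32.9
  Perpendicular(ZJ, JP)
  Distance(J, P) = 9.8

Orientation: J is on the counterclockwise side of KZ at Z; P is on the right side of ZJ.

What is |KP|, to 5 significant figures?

60.411

K is at the origin; KZ runs at -3.5° with length 44.9, so Z = 44.9·(cos -3.5°, sin -3.5°) = (44.816, -2.7411). ∠KZJ = 81.9°, so ZJ runs at -3.5° + (180° − 81.9°) = 94.600° from the x-axis; with |ZJ| = 32.9, J = Z + 32.9·(cos 94.600°, sin 94.600°) = (42.178, 30.053). ZJ is perpendicular to JP; with |JP| = 9.8 on the right of ZJ, P = J + 9.8·(0.99678, 0.080199) = (51.946, 30.839). Then |KP| = |P − K| = 60.411.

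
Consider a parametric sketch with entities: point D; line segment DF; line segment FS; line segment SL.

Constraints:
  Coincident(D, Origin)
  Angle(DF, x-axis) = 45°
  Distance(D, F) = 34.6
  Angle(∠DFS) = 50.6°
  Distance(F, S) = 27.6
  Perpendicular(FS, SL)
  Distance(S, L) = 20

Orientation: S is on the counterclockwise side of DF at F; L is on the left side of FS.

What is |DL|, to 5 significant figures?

8.7848

D is at the origin; DF runs at 45.0° with length 34.6, so F = 34.6·(cos 45.0°, sin 45.0°) = (24.466, 24.466). ∠DFS = 50.6°, so FS runs at 45.0° + (180° − 50.6°) = 174.40° from the x-axis; with |FS| = 27.6, S = F + 27.6·(cos 174.40°, sin 174.40°) = (-3.0024, 27.159). The perpendicularity gives SL at right angles to FS; with |SL| = 20.0 on the left of FS, L = S + 20.0·(-0.097583, -0.99523) = (-4.9540, 7.2546). Then |DL| = |L − D| = 8.7848.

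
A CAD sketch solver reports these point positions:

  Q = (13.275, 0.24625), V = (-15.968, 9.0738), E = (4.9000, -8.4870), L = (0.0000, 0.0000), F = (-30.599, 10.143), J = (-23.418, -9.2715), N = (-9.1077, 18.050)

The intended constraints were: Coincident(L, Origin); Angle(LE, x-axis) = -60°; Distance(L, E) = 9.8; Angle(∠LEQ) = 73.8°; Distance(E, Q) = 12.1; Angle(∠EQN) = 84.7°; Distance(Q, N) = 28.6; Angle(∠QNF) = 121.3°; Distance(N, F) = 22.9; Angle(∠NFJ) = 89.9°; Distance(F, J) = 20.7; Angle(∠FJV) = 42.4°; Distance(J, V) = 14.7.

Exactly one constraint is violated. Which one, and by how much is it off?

Distance(J, V) = 14.7 — off by 5.10.

L = (0.00, 0.00) ✓; LE at -60.00° ✓; |LE| = 9.800 ✓; ∠LEQ = 73.80° ✓; |EQ| = 12.10 ✓; ∠EQN = 84.70° ✓; |QN| = 28.60 ✓; ∠QNF = 121.3° ✓; |NF| = 22.90 ✓; ∠NFJ = 89.90° ✓; |FJ| = 20.70 ✓; ∠FJV = 42.40° ✓; |JV| = 19.80 ✗.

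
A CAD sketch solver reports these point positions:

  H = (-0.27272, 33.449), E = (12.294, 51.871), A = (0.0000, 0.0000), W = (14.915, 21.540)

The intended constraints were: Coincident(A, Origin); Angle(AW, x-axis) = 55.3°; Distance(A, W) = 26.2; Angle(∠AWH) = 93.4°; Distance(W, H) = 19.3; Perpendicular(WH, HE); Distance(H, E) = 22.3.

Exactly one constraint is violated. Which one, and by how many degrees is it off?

Perpendicular(WH, HE) — off by 3.80°.

A = (0.00, 0.00) ✓; AW at 55.30° ✓; |AW| = 26.20 ✓; ∠AWH = 93.40° ✓; |WH| = 19.30 ✓; ∠(WH, HE) = 86.20° ✗; |HE| = 22.30 ✓.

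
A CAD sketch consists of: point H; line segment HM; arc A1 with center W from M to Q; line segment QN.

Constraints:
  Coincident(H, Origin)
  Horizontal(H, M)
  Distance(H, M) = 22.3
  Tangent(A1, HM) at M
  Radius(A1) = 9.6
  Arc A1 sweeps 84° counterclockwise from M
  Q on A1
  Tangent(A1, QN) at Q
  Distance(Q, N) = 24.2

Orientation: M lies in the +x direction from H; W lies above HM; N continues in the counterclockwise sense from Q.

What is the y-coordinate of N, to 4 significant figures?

32.66

H is at the origin; H and M share the same y with |HM| = 22.3 and M on the +x side, so M = (22.30, 0.000). Since A1 is tangent to HM there, WM ⟂ HM, so W = M + (0, 9.6) = (22.30, 9.600). On A1, M sits at bearing -90° from W; an 84° counterclockwise sweep puts Q at bearing -6°, so Q = W + 9.6·(cos -6°, sin -6°) = (31.85, 8.597). Since A1 is tangent to QN there, WQ ⟂ QN, so QN runs along (−sin -6°, cos -6°); with |QN| = 24.2, N = (34.38, 32.66). So N.y = 32.66.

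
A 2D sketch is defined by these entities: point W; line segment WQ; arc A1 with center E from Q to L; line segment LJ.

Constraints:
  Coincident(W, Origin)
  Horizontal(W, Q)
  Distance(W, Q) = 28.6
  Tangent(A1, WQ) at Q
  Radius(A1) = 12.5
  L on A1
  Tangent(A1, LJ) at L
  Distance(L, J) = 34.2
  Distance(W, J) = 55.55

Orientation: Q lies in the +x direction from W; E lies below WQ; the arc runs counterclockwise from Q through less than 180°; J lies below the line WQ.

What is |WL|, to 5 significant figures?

23.137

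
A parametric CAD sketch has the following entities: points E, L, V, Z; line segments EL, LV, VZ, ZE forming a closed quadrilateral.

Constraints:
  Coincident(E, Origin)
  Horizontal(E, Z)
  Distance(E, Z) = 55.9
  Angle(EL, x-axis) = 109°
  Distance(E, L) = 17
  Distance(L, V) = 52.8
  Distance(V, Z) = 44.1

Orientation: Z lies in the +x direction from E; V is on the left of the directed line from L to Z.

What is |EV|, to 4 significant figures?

58.13

Checks: |LV| = 52.80 ✓; |VZ| = 44.10 ✓.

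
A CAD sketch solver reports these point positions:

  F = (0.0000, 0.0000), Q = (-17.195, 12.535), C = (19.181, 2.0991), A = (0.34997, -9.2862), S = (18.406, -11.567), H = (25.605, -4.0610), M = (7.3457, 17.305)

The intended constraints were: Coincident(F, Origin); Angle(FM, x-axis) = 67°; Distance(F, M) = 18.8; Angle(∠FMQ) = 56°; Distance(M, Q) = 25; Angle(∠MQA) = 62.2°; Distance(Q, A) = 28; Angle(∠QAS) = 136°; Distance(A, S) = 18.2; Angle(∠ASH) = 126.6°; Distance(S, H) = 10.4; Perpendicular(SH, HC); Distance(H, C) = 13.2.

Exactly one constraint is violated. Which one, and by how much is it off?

Distance(H, C) = 13.2 — off by 4.30.

F = (0.00, 0.00) ✓; FM at 67.00° ✓; |FM| = 18.80 ✓; ∠FMQ = 56.00° ✓; |MQ| = 25.00 ✓; ∠MQA = 62.20° ✓; |QA| = 28.00 ✓; ∠QAS = 136.0° ✓; |AS| = 18.20 ✓; ∠ASH = 126.6° ✓; |SH| = 10.40 ✓; ∠(SH, HC) = 90.01° ✓; |HC| = 8.900 ✗.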